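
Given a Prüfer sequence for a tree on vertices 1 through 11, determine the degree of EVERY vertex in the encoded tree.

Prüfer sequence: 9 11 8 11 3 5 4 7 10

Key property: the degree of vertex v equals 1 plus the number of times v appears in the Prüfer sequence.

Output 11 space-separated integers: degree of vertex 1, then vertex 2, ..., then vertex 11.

p_1 = 9: count[9] becomes 1
p_2 = 11: count[11] becomes 1
p_3 = 8: count[8] becomes 1
p_4 = 11: count[11] becomes 2
p_5 = 3: count[3] becomes 1
p_6 = 5: count[5] becomes 1
p_7 = 4: count[4] becomes 1
p_8 = 7: count[7] becomes 1
p_9 = 10: count[10] becomes 1
Degrees (1 + count): deg[1]=1+0=1, deg[2]=1+0=1, deg[3]=1+1=2, deg[4]=1+1=2, deg[5]=1+1=2, deg[6]=1+0=1, deg[7]=1+1=2, deg[8]=1+1=2, deg[9]=1+1=2, deg[10]=1+1=2, deg[11]=1+2=3

Answer: 1 1 2 2 2 1 2 2 2 2 3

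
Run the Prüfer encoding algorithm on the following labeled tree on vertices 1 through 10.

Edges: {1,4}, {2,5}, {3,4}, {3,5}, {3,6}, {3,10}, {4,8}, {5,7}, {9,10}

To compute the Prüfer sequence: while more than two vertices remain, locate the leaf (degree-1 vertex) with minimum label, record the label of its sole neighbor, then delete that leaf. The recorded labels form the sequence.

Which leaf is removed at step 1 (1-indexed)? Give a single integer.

Step 1: current leaves = {1,2,6,7,8,9}. Remove leaf 1 (neighbor: 4).

Answer: 1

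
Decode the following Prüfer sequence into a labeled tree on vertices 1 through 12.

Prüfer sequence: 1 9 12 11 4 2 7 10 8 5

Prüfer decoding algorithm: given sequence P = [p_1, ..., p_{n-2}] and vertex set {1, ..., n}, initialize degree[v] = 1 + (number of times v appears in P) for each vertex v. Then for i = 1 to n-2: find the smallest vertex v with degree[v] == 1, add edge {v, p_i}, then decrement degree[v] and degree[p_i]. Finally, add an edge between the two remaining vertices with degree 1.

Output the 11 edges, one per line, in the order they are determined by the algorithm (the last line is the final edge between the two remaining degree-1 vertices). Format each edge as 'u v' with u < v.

Initial degrees: {1:2, 2:2, 3:1, 4:2, 5:2, 6:1, 7:2, 8:2, 9:2, 10:2, 11:2, 12:2}
Step 1: smallest deg-1 vertex = 3, p_1 = 1. Add edge {1,3}. Now deg[3]=0, deg[1]=1.
Step 2: smallest deg-1 vertex = 1, p_2 = 9. Add edge {1,9}. Now deg[1]=0, deg[9]=1.
Step 3: smallest deg-1 vertex = 6, p_3 = 12. Add edge {6,12}. Now deg[6]=0, deg[12]=1.
Step 4: smallest deg-1 vertex = 9, p_4 = 11. Add edge {9,11}. Now deg[9]=0, deg[11]=1.
Step 5: smallest deg-1 vertex = 11, p_5 = 4. Add edge {4,11}. Now deg[11]=0, deg[4]=1.
Step 6: smallest deg-1 vertex = 4, p_6 = 2. Add edge {2,4}. Now deg[4]=0, deg[2]=1.
Step 7: smallest deg-1 vertex = 2, p_7 = 7. Add edge {2,7}. Now deg[2]=0, deg[7]=1.
Step 8: smallest deg-1 vertex = 7, p_8 = 10. Add edge {7,10}. Now deg[7]=0, deg[10]=1.
Step 9: smallest deg-1 vertex = 10, p_9 = 8. Add edge {8,10}. Now deg[10]=0, deg[8]=1.
Step 10: smallest deg-1 vertex = 8, p_10 = 5. Add edge {5,8}. Now deg[8]=0, deg[5]=1.
Final: two remaining deg-1 vertices are 5, 12. Add edge {5,12}.

Answer: 1 3
1 9
6 12
9 11
4 11
2 4
2 7
7 10
8 10
5 8
5 12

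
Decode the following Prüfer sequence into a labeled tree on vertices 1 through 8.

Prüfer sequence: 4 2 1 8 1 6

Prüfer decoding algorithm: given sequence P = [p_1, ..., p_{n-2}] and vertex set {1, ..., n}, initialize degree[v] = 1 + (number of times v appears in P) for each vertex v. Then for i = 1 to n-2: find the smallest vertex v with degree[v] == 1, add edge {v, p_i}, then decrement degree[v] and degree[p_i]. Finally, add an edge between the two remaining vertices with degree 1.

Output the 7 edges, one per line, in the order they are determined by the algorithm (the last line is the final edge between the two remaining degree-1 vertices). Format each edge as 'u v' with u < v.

Answer: 3 4
2 4
1 2
5 8
1 7
1 6
6 8

Derivation:
Initial degrees: {1:3, 2:2, 3:1, 4:2, 5:1, 6:2, 7:1, 8:2}
Step 1: smallest deg-1 vertex = 3, p_1 = 4. Add edge {3,4}. Now deg[3]=0, deg[4]=1.
Step 2: smallest deg-1 vertex = 4, p_2 = 2. Add edge {2,4}. Now deg[4]=0, deg[2]=1.
Step 3: smallest deg-1 vertex = 2, p_3 = 1. Add edge {1,2}. Now deg[2]=0, deg[1]=2.
Step 4: smallest deg-1 vertex = 5, p_4 = 8. Add edge {5,8}. Now deg[5]=0, deg[8]=1.
Step 5: smallest deg-1 vertex = 7, p_5 = 1. Add edge {1,7}. Now deg[7]=0, deg[1]=1.
Step 6: smallest deg-1 vertex = 1, p_6 = 6. Add edge {1,6}. Now deg[1]=0, deg[6]=1.
Final: two remaining deg-1 vertices are 6, 8. Add edge {6,8}.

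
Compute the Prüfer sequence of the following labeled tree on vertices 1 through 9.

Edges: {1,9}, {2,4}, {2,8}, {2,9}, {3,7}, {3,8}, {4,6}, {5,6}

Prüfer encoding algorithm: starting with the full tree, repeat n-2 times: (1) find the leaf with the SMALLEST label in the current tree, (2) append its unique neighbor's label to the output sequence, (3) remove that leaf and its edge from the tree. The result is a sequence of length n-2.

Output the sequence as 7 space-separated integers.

Step 1: leaves = {1,5,7}. Remove smallest leaf 1, emit neighbor 9.
Step 2: leaves = {5,7,9}. Remove smallest leaf 5, emit neighbor 6.
Step 3: leaves = {6,7,9}. Remove smallest leaf 6, emit neighbor 4.
Step 4: leaves = {4,7,9}. Remove smallest leaf 4, emit neighbor 2.
Step 5: leaves = {7,9}. Remove smallest leaf 7, emit neighbor 3.
Step 6: leaves = {3,9}. Remove smallest leaf 3, emit neighbor 8.
Step 7: leaves = {8,9}. Remove smallest leaf 8, emit neighbor 2.
Done: 2 vertices remain (2, 9). Sequence = [9 6 4 2 3 8 2]

Answer: 9 6 4 2 3 8 2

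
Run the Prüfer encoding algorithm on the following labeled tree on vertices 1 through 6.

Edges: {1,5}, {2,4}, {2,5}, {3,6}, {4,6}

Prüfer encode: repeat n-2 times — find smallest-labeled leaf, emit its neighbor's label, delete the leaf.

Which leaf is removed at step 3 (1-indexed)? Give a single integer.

Answer: 5

Derivation:
Step 1: current leaves = {1,3}. Remove leaf 1 (neighbor: 5).
Step 2: current leaves = {3,5}. Remove leaf 3 (neighbor: 6).
Step 3: current leaves = {5,6}. Remove leaf 5 (neighbor: 2).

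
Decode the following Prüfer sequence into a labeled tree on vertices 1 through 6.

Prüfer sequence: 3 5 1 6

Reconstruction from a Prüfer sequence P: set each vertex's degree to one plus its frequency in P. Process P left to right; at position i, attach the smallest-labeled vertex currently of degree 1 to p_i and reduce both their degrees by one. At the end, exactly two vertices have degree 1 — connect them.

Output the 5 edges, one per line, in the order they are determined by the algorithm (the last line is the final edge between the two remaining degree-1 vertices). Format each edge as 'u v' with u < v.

Answer: 2 3
3 5
1 4
1 6
5 6

Derivation:
Initial degrees: {1:2, 2:1, 3:2, 4:1, 5:2, 6:2}
Step 1: smallest deg-1 vertex = 2, p_1 = 3. Add edge {2,3}. Now deg[2]=0, deg[3]=1.
Step 2: smallest deg-1 vertex = 3, p_2 = 5. Add edge {3,5}. Now deg[3]=0, deg[5]=1.
Step 3: smallest deg-1 vertex = 4, p_3 = 1. Add edge {1,4}. Now deg[4]=0, deg[1]=1.
Step 4: smallest deg-1 vertex = 1, p_4 = 6. Add edge {1,6}. Now deg[1]=0, deg[6]=1.
Final: two remaining deg-1 vertices are 5, 6. Add edge {5,6}.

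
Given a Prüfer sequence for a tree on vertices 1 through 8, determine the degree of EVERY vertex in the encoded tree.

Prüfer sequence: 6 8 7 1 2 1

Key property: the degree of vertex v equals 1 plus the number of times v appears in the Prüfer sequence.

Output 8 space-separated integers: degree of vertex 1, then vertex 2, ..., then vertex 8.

p_1 = 6: count[6] becomes 1
p_2 = 8: count[8] becomes 1
p_3 = 7: count[7] becomes 1
p_4 = 1: count[1] becomes 1
p_5 = 2: count[2] becomes 1
p_6 = 1: count[1] becomes 2
Degrees (1 + count): deg[1]=1+2=3, deg[2]=1+1=2, deg[3]=1+0=1, deg[4]=1+0=1, deg[5]=1+0=1, deg[6]=1+1=2, deg[7]=1+1=2, deg[8]=1+1=2

Answer: 3 2 1 1 1 2 2 2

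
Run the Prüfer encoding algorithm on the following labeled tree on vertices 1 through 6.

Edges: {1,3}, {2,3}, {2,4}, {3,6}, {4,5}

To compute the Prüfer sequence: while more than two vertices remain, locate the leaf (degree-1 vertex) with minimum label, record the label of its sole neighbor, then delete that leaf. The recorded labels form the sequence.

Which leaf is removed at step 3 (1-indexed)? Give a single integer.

Step 1: current leaves = {1,5,6}. Remove leaf 1 (neighbor: 3).
Step 2: current leaves = {5,6}. Remove leaf 5 (neighbor: 4).
Step 3: current leaves = {4,6}. Remove leaf 4 (neighbor: 2).

Answer: 4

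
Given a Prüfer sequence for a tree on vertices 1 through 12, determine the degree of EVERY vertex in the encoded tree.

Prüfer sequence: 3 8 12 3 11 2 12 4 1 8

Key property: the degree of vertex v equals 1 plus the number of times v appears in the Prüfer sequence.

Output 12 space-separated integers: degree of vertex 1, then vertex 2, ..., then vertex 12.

p_1 = 3: count[3] becomes 1
p_2 = 8: count[8] becomes 1
p_3 = 12: count[12] becomes 1
p_4 = 3: count[3] becomes 2
p_5 = 11: count[11] becomes 1
p_6 = 2: count[2] becomes 1
p_7 = 12: count[12] becomes 2
p_8 = 4: count[4] becomes 1
p_9 = 1: count[1] becomes 1
p_10 = 8: count[8] becomes 2
Degrees (1 + count): deg[1]=1+1=2, deg[2]=1+1=2, deg[3]=1+2=3, deg[4]=1+1=2, deg[5]=1+0=1, deg[6]=1+0=1, deg[7]=1+0=1, deg[8]=1+2=3, deg[9]=1+0=1, deg[10]=1+0=1, deg[11]=1+1=2, deg[12]=1+2=3

Answer: 2 2 3 2 1 1 1 3 1 1 2 3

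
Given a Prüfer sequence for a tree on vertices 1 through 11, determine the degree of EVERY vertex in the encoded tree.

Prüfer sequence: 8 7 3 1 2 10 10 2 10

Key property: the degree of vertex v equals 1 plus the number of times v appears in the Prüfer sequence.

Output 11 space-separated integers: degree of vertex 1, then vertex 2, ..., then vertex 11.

p_1 = 8: count[8] becomes 1
p_2 = 7: count[7] becomes 1
p_3 = 3: count[3] becomes 1
p_4 = 1: count[1] becomes 1
p_5 = 2: count[2] becomes 1
p_6 = 10: count[10] becomes 1
p_7 = 10: count[10] becomes 2
p_8 = 2: count[2] becomes 2
p_9 = 10: count[10] becomes 3
Degrees (1 + count): deg[1]=1+1=2, deg[2]=1+2=3, deg[3]=1+1=2, deg[4]=1+0=1, deg[5]=1+0=1, deg[6]=1+0=1, deg[7]=1+1=2, deg[8]=1+1=2, deg[9]=1+0=1, deg[10]=1+3=4, deg[11]=1+0=1

Answer: 2 3 2 1 1 1 2 2 1 4 1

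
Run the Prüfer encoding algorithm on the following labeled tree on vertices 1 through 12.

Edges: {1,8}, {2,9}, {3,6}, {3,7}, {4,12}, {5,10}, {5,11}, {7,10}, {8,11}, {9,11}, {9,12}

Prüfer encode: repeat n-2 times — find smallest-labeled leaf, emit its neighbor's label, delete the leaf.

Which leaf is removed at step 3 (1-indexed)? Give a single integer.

Step 1: current leaves = {1,2,4,6}. Remove leaf 1 (neighbor: 8).
Step 2: current leaves = {2,4,6,8}. Remove leaf 2 (neighbor: 9).
Step 3: current leaves = {4,6,8}. Remove leaf 4 (neighbor: 12).

Answer: 4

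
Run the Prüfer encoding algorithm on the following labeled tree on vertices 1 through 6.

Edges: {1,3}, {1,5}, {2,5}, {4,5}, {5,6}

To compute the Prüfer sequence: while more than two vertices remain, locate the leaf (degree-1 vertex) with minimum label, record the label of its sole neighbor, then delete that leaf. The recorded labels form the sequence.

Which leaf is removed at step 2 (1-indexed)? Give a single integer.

Answer: 3

Derivation:
Step 1: current leaves = {2,3,4,6}. Remove leaf 2 (neighbor: 5).
Step 2: current leaves = {3,4,6}. Remove leaf 3 (neighbor: 1).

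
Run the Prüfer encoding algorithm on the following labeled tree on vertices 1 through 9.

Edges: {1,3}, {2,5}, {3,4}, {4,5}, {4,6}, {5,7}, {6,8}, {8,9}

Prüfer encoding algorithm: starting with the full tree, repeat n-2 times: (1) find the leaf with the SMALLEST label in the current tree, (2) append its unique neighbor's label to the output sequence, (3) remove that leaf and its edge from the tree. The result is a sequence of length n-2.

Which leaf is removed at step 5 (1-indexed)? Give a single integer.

Step 1: current leaves = {1,2,7,9}. Remove leaf 1 (neighbor: 3).
Step 2: current leaves = {2,3,7,9}. Remove leaf 2 (neighbor: 5).
Step 3: current leaves = {3,7,9}. Remove leaf 3 (neighbor: 4).
Step 4: current leaves = {7,9}. Remove leaf 7 (neighbor: 5).
Step 5: current leaves = {5,9}. Remove leaf 5 (neighbor: 4).

Answer: 5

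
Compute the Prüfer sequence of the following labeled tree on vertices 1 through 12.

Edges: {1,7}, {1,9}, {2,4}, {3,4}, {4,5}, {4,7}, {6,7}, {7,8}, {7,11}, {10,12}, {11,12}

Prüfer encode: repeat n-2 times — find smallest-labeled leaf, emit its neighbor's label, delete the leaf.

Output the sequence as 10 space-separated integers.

Step 1: leaves = {2,3,5,6,8,9,10}. Remove smallest leaf 2, emit neighbor 4.
Step 2: leaves = {3,5,6,8,9,10}. Remove smallest leaf 3, emit neighbor 4.
Step 3: leaves = {5,6,8,9,10}. Remove smallest leaf 5, emit neighbor 4.
Step 4: leaves = {4,6,8,9,10}. Remove smallest leaf 4, emit neighbor 7.
Step 5: leaves = {6,8,9,10}. Remove smallest leaf 6, emit neighbor 7.
Step 6: leaves = {8,9,10}. Remove smallest leaf 8, emit neighbor 7.
Step 7: leaves = {9,10}. Remove smallest leaf 9, emit neighbor 1.
Step 8: leaves = {1,10}. Remove smallest leaf 1, emit neighbor 7.
Step 9: leaves = {7,10}. Remove smallest leaf 7, emit neighbor 11.
Step 10: leaves = {10,11}. Remove smallest leaf 10, emit neighbor 12.
Done: 2 vertices remain (11, 12). Sequence = [4 4 4 7 7 7 1 7 11 12]

Answer: 4 4 4 7 7 7 1 7 11 12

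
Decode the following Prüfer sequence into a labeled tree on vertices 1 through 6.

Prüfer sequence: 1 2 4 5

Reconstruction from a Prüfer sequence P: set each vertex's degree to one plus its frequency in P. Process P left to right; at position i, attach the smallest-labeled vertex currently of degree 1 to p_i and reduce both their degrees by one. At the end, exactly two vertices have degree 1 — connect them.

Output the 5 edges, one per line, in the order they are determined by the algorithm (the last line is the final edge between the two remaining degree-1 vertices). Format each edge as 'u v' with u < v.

Initial degrees: {1:2, 2:2, 3:1, 4:2, 5:2, 6:1}
Step 1: smallest deg-1 vertex = 3, p_1 = 1. Add edge {1,3}. Now deg[3]=0, deg[1]=1.
Step 2: smallest deg-1 vertex = 1, p_2 = 2. Add edge {1,2}. Now deg[1]=0, deg[2]=1.
Step 3: smallest deg-1 vertex = 2, p_3 = 4. Add edge {2,4}. Now deg[2]=0, deg[4]=1.
Step 4: smallest deg-1 vertex = 4, p_4 = 5. Add edge {4,5}. Now deg[4]=0, deg[5]=1.
Final: two remaining deg-1 vertices are 5, 6. Add edge {5,6}.

Answer: 1 3
1 2
2 4
4 5
5 6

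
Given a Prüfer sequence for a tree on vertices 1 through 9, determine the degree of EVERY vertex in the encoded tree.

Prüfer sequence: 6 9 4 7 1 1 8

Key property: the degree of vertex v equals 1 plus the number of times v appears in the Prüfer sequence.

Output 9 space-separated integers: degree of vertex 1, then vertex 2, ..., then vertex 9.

p_1 = 6: count[6] becomes 1
p_2 = 9: count[9] becomes 1
p_3 = 4: count[4] becomes 1
p_4 = 7: count[7] becomes 1
p_5 = 1: count[1] becomes 1
p_6 = 1: count[1] becomes 2
p_7 = 8: count[8] becomes 1
Degrees (1 + count): deg[1]=1+2=3, deg[2]=1+0=1, deg[3]=1+0=1, deg[4]=1+1=2, deg[5]=1+0=1, deg[6]=1+1=2, deg[7]=1+1=2, deg[8]=1+1=2, deg[9]=1+1=2

Answer: 3 1 1 2 1 2 2 2 2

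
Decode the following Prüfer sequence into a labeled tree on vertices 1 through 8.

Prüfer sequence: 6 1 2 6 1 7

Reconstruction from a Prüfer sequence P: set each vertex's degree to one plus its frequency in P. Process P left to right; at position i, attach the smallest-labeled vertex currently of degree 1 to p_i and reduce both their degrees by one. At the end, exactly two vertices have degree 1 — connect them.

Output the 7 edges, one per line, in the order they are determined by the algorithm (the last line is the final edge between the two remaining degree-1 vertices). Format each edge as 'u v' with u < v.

Answer: 3 6
1 4
2 5
2 6
1 6
1 7
7 8

Derivation:
Initial degrees: {1:3, 2:2, 3:1, 4:1, 5:1, 6:3, 7:2, 8:1}
Step 1: smallest deg-1 vertex = 3, p_1 = 6. Add edge {3,6}. Now deg[3]=0, deg[6]=2.
Step 2: smallest deg-1 vertex = 4, p_2 = 1. Add edge {1,4}. Now deg[4]=0, deg[1]=2.
Step 3: smallest deg-1 vertex = 5, p_3 = 2. Add edge {2,5}. Now deg[5]=0, deg[2]=1.
Step 4: smallest deg-1 vertex = 2, p_4 = 6. Add edge {2,6}. Now deg[2]=0, deg[6]=1.
Step 5: smallest deg-1 vertex = 6, p_5 = 1. Add edge {1,6}. Now deg[6]=0, deg[1]=1.
Step 6: smallest deg-1 vertex = 1, p_6 = 7. Add edge {1,7}. Now deg[1]=0, deg[7]=1.
Final: two remaining deg-1 vertices are 7, 8. Add edge {7,8}.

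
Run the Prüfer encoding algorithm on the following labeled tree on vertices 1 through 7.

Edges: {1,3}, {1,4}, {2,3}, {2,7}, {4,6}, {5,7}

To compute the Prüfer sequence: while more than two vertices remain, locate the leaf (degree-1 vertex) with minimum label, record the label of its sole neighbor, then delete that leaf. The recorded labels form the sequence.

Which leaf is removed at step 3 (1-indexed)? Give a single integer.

Step 1: current leaves = {5,6}. Remove leaf 5 (neighbor: 7).
Step 2: current leaves = {6,7}. Remove leaf 6 (neighbor: 4).
Step 3: current leaves = {4,7}. Remove leaf 4 (neighbor: 1).

Answer: 4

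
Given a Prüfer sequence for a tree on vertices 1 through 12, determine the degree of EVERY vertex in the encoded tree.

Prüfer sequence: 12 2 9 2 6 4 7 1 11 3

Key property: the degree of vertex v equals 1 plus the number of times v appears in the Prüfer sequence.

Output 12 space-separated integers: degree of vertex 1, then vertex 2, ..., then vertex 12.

p_1 = 12: count[12] becomes 1
p_2 = 2: count[2] becomes 1
p_3 = 9: count[9] becomes 1
p_4 = 2: count[2] becomes 2
p_5 = 6: count[6] becomes 1
p_6 = 4: count[4] becomes 1
p_7 = 7: count[7] becomes 1
p_8 = 1: count[1] becomes 1
p_9 = 11: count[11] becomes 1
p_10 = 3: count[3] becomes 1
Degrees (1 + count): deg[1]=1+1=2, deg[2]=1+2=3, deg[3]=1+1=2, deg[4]=1+1=2, deg[5]=1+0=1, deg[6]=1+1=2, deg[7]=1+1=2, deg[8]=1+0=1, deg[9]=1+1=2, deg[10]=1+0=1, deg[11]=1+1=2, deg[12]=1+1=2

Answer: 2 3 2 2 1 2 2 1 2 1 2 2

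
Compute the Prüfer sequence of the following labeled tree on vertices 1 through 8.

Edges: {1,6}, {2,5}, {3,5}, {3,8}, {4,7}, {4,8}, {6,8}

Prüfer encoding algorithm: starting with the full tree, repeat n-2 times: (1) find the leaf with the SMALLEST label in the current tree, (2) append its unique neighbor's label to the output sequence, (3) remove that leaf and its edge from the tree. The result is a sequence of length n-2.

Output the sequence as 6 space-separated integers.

Step 1: leaves = {1,2,7}. Remove smallest leaf 1, emit neighbor 6.
Step 2: leaves = {2,6,7}. Remove smallest leaf 2, emit neighbor 5.
Step 3: leaves = {5,6,7}. Remove smallest leaf 5, emit neighbor 3.
Step 4: leaves = {3,6,7}. Remove smallest leaf 3, emit neighbor 8.
Step 5: leaves = {6,7}. Remove smallest leaf 6, emit neighbor 8.
Step 6: leaves = {7,8}. Remove smallest leaf 7, emit neighbor 4.
Done: 2 vertices remain (4, 8). Sequence = [6 5 3 8 8 4]

Answer: 6 5 3 8 8 4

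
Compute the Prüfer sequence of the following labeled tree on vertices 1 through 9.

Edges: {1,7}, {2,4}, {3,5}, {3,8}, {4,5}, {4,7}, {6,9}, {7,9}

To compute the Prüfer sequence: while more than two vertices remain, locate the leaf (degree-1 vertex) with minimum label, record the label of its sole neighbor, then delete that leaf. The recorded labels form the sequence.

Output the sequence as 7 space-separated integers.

Step 1: leaves = {1,2,6,8}. Remove smallest leaf 1, emit neighbor 7.
Step 2: leaves = {2,6,8}. Remove smallest leaf 2, emit neighbor 4.
Step 3: leaves = {6,8}. Remove smallest leaf 6, emit neighbor 9.
Step 4: leaves = {8,9}. Remove smallest leaf 8, emit neighbor 3.
Step 5: leaves = {3,9}. Remove smallest leaf 3, emit neighbor 5.
Step 6: leaves = {5,9}. Remove smallest leaf 5, emit neighbor 4.
Step 7: leaves = {4,9}. Remove smallest leaf 4, emit neighbor 7.
Done: 2 vertices remain (7, 9). Sequence = [7 4 9 3 5 4 7]

Answer: 7 4 9 3 5 4 7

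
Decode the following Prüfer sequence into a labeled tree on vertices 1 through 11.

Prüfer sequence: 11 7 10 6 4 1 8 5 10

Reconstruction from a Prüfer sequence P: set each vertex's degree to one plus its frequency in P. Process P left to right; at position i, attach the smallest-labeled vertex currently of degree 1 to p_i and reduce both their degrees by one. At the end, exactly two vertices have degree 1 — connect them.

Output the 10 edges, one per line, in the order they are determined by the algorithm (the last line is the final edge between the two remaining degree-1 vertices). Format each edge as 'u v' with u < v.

Initial degrees: {1:2, 2:1, 3:1, 4:2, 5:2, 6:2, 7:2, 8:2, 9:1, 10:3, 11:2}
Step 1: smallest deg-1 vertex = 2, p_1 = 11. Add edge {2,11}. Now deg[2]=0, deg[11]=1.
Step 2: smallest deg-1 vertex = 3, p_2 = 7. Add edge {3,7}. Now deg[3]=0, deg[7]=1.
Step 3: smallest deg-1 vertex = 7, p_3 = 10. Add edge {7,10}. Now deg[7]=0, deg[10]=2.
Step 4: smallest deg-1 vertex = 9, p_4 = 6. Add edge {6,9}. Now deg[9]=0, deg[6]=1.
Step 5: smallest deg-1 vertex = 6, p_5 = 4. Add edge {4,6}. Now deg[6]=0, deg[4]=1.
Step 6: smallest deg-1 vertex = 4, p_6 = 1. Add edge {1,4}. Now deg[4]=0, deg[1]=1.
Step 7: smallest deg-1 vertex = 1, p_7 = 8. Add edge {1,8}. Now deg[1]=0, deg[8]=1.
Step 8: smallest deg-1 vertex = 8, p_8 = 5. Add edge {5,8}. Now deg[8]=0, deg[5]=1.
Step 9: smallest deg-1 vertex = 5, p_9 = 10. Add edge {5,10}. Now deg[5]=0, deg[10]=1.
Final: two remaining deg-1 vertices are 10, 11. Add edge {10,11}.

Answer: 2 11
3 7
7 10
6 9
4 6
1 4
1 8
5 8
5 10
10 11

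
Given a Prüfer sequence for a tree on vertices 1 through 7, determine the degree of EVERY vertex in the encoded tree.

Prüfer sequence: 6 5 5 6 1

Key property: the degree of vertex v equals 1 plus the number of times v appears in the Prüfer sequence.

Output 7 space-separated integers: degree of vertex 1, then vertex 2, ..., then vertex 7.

Answer: 2 1 1 1 3 3 1

Derivation:
p_1 = 6: count[6] becomes 1
p_2 = 5: count[5] becomes 1
p_3 = 5: count[5] becomes 2
p_4 = 6: count[6] becomes 2
p_5 = 1: count[1] becomes 1
Degrees (1 + count): deg[1]=1+1=2, deg[2]=1+0=1, deg[3]=1+0=1, deg[4]=1+0=1, deg[5]=1+2=3, deg[6]=1+2=3, deg[7]=1+0=1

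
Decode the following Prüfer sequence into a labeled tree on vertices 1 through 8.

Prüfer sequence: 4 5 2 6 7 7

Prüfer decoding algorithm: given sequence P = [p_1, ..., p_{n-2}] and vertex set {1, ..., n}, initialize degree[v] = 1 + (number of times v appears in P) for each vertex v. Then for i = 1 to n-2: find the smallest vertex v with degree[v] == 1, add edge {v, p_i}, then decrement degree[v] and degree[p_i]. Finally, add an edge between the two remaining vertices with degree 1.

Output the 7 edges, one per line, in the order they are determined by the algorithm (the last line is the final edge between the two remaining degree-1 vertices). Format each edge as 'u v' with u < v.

Initial degrees: {1:1, 2:2, 3:1, 4:2, 5:2, 6:2, 7:3, 8:1}
Step 1: smallest deg-1 vertex = 1, p_1 = 4. Add edge {1,4}. Now deg[1]=0, deg[4]=1.
Step 2: smallest deg-1 vertex = 3, p_2 = 5. Add edge {3,5}. Now deg[3]=0, deg[5]=1.
Step 3: smallest deg-1 vertex = 4, p_3 = 2. Add edge {2,4}. Now deg[4]=0, deg[2]=1.
Step 4: smallest deg-1 vertex = 2, p_4 = 6. Add edge {2,6}. Now deg[2]=0, deg[6]=1.
Step 5: smallest deg-1 vertex = 5, p_5 = 7. Add edge {5,7}. Now deg[5]=0, deg[7]=2.
Step 6: smallest deg-1 vertex = 6, p_6 = 7. Add edge {6,7}. Now deg[6]=0, deg[7]=1.
Final: two remaining deg-1 vertices are 7, 8. Add edge {7,8}.

Answer: 1 4
3 5
2 4
2 6
5 7
6 7
7 8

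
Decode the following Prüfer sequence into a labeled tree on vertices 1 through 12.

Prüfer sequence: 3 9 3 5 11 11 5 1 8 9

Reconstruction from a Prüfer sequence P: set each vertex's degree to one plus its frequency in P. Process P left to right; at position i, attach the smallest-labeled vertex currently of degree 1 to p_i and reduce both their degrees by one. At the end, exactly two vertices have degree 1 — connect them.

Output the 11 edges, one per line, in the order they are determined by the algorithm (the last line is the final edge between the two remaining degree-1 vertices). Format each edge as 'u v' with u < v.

Initial degrees: {1:2, 2:1, 3:3, 4:1, 5:3, 6:1, 7:1, 8:2, 9:3, 10:1, 11:3, 12:1}
Step 1: smallest deg-1 vertex = 2, p_1 = 3. Add edge {2,3}. Now deg[2]=0, deg[3]=2.
Step 2: smallest deg-1 vertex = 4, p_2 = 9. Add edge {4,9}. Now deg[4]=0, deg[9]=2.
Step 3: smallest deg-1 vertex = 6, p_3 = 3. Add edge {3,6}. Now deg[6]=0, deg[3]=1.
Step 4: smallest deg-1 vertex = 3, p_4 = 5. Add edge {3,5}. Now deg[3]=0, deg[5]=2.
Step 5: smallest deg-1 vertex = 7, p_5 = 11. Add edge {7,11}. Now deg[7]=0, deg[11]=2.
Step 6: smallest deg-1 vertex = 10, p_6 = 11. Add edge {10,11}. Now deg[10]=0, deg[11]=1.
Step 7: smallest deg-1 vertex = 11, p_7 = 5. Add edge {5,11}. Now deg[11]=0, deg[5]=1.
Step 8: smallest deg-1 vertex = 5, p_8 = 1. Add edge {1,5}. Now deg[5]=0, deg[1]=1.
Step 9: smallest deg-1 vertex = 1, p_9 = 8. Add edge {1,8}. Now deg[1]=0, deg[8]=1.
Step 10: smallest deg-1 vertex = 8, p_10 = 9. Add edge {8,9}. Now deg[8]=0, deg[9]=1.
Final: two remaining deg-1 vertices are 9, 12. Add edge {9,12}.

Answer: 2 3
4 9
3 6
3 5
7 11
10 11
5 11
1 5
1 8
8 9
9 12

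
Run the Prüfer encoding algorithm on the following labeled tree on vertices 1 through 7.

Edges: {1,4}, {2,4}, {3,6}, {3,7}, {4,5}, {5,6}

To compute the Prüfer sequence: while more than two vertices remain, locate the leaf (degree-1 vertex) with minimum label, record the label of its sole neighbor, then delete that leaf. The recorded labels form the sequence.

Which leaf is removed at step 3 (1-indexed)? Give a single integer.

Step 1: current leaves = {1,2,7}. Remove leaf 1 (neighbor: 4).
Step 2: current leaves = {2,7}. Remove leaf 2 (neighbor: 4).
Step 3: current leaves = {4,7}. Remove leaf 4 (neighbor: 5).

Answer: 4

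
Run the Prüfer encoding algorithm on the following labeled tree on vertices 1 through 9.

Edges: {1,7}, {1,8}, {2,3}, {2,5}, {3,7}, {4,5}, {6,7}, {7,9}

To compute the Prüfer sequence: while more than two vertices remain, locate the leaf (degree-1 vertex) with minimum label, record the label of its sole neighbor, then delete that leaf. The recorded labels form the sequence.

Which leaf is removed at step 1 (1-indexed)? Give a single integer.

Step 1: current leaves = {4,6,8,9}. Remove leaf 4 (neighbor: 5).

Answer: 4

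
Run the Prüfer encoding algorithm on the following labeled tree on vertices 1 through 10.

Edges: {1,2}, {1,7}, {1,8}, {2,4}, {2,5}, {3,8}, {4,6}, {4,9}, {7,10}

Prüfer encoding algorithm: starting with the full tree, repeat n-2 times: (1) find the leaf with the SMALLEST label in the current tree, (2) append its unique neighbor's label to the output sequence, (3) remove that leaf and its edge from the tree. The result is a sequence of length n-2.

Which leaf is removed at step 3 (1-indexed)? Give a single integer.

Step 1: current leaves = {3,5,6,9,10}. Remove leaf 3 (neighbor: 8).
Step 2: current leaves = {5,6,8,9,10}. Remove leaf 5 (neighbor: 2).
Step 3: current leaves = {6,8,9,10}. Remove leaf 6 (neighbor: 4).

Answer: 6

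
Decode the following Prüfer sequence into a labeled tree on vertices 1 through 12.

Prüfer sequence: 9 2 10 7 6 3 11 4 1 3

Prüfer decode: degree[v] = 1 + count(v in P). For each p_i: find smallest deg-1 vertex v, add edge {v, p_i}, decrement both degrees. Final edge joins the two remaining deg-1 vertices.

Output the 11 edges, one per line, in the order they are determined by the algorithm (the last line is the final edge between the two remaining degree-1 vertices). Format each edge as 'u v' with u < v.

Initial degrees: {1:2, 2:2, 3:3, 4:2, 5:1, 6:2, 7:2, 8:1, 9:2, 10:2, 11:2, 12:1}
Step 1: smallest deg-1 vertex = 5, p_1 = 9. Add edge {5,9}. Now deg[5]=0, deg[9]=1.
Step 2: smallest deg-1 vertex = 8, p_2 = 2. Add edge {2,8}. Now deg[8]=0, deg[2]=1.
Step 3: smallest deg-1 vertex = 2, p_3 = 10. Add edge {2,10}. Now deg[2]=0, deg[10]=1.
Step 4: smallest deg-1 vertex = 9, p_4 = 7. Add edge {7,9}. Now deg[9]=0, deg[7]=1.
Step 5: smallest deg-1 vertex = 7, p_5 = 6. Add edge {6,7}. Now deg[7]=0, deg[6]=1.
Step 6: smallest deg-1 vertex = 6, p_6 = 3. Add edge {3,6}. Now deg[6]=0, deg[3]=2.
Step 7: smallest deg-1 vertex = 10, p_7 = 11. Add edge {10,11}. Now deg[10]=0, deg[11]=1.
Step 8: smallest deg-1 vertex = 11, p_8 = 4. Add edge {4,11}. Now deg[11]=0, deg[4]=1.
Step 9: smallest deg-1 vertex = 4, p_9 = 1. Add edge {1,4}. Now deg[4]=0, deg[1]=1.
Step 10: smallest deg-1 vertex = 1, p_10 = 3. Add edge {1,3}. Now deg[1]=0, deg[3]=1.
Final: two remaining deg-1 vertices are 3, 12. Add edge {3,12}.

Answer: 5 9
2 8
2 10
7 9
6 7
3 6
10 11
4 11
1 4
1 3
3 12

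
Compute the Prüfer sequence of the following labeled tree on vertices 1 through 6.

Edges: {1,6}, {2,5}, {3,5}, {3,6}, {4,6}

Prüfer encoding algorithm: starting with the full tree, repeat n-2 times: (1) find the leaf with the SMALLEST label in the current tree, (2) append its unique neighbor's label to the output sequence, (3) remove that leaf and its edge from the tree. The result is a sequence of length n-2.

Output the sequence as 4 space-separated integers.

Answer: 6 5 6 3

Derivation:
Step 1: leaves = {1,2,4}. Remove smallest leaf 1, emit neighbor 6.
Step 2: leaves = {2,4}. Remove smallest leaf 2, emit neighbor 5.
Step 3: leaves = {4,5}. Remove smallest leaf 4, emit neighbor 6.
Step 4: leaves = {5,6}. Remove smallest leaf 5, emit neighbor 3.
Done: 2 vertices remain (3, 6). Sequence = [6 5 6 3]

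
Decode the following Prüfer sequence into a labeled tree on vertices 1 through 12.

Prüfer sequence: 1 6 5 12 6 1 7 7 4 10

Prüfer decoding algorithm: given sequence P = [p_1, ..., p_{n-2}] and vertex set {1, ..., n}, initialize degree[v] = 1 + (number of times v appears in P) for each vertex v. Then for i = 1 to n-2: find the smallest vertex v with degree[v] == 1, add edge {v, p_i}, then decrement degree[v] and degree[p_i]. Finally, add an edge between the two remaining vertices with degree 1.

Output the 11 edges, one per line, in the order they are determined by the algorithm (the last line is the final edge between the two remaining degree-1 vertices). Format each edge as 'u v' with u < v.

Answer: 1 2
3 6
5 8
5 12
6 9
1 6
1 7
7 11
4 7
4 10
10 12

Derivation:
Initial degrees: {1:3, 2:1, 3:1, 4:2, 5:2, 6:3, 7:3, 8:1, 9:1, 10:2, 11:1, 12:2}
Step 1: smallest deg-1 vertex = 2, p_1 = 1. Add edge {1,2}. Now deg[2]=0, deg[1]=2.
Step 2: smallest deg-1 vertex = 3, p_2 = 6. Add edge {3,6}. Now deg[3]=0, deg[6]=2.
Step 3: smallest deg-1 vertex = 8, p_3 = 5. Add edge {5,8}. Now deg[8]=0, deg[5]=1.
Step 4: smallest deg-1 vertex = 5, p_4 = 12. Add edge {5,12}. Now deg[5]=0, deg[12]=1.
Step 5: smallest deg-1 vertex = 9, p_5 = 6. Add edge {6,9}. Now deg[9]=0, deg[6]=1.
Step 6: smallest deg-1 vertex = 6, p_6 = 1. Add edge {1,6}. Now deg[6]=0, deg[1]=1.
Step 7: smallest deg-1 vertex = 1, p_7 = 7. Add edge {1,7}. Now deg[1]=0, deg[7]=2.
Step 8: smallest deg-1 vertex = 11, p_8 = 7. Add edge {7,11}. Now deg[11]=0, deg[7]=1.
Step 9: smallest deg-1 vertex = 7, p_9 = 4. Add edge {4,7}. Now deg[7]=0, deg[4]=1.
Step 10: smallest deg-1 vertex = 4, p_10 = 10. Add edge {4,10}. Now deg[4]=0, deg[10]=1.
Final: two remaining deg-1 vertices are 10, 12. Add edge {10,12}.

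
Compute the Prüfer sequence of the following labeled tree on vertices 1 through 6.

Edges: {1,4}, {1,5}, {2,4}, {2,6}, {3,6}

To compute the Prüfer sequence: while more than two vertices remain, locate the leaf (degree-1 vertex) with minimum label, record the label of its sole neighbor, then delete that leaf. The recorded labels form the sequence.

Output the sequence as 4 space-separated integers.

Step 1: leaves = {3,5}. Remove smallest leaf 3, emit neighbor 6.
Step 2: leaves = {5,6}. Remove smallest leaf 5, emit neighbor 1.
Step 3: leaves = {1,6}. Remove smallest leaf 1, emit neighbor 4.
Step 4: leaves = {4,6}. Remove smallest leaf 4, emit neighbor 2.
Done: 2 vertices remain (2, 6). Sequence = [6 1 4 2]

Answer: 6 1 4 2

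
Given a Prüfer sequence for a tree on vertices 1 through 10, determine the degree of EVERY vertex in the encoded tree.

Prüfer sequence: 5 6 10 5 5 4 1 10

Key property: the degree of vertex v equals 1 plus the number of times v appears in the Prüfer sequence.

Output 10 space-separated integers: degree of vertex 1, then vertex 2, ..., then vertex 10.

p_1 = 5: count[5] becomes 1
p_2 = 6: count[6] becomes 1
p_3 = 10: count[10] becomes 1
p_4 = 5: count[5] becomes 2
p_5 = 5: count[5] becomes 3
p_6 = 4: count[4] becomes 1
p_7 = 1: count[1] becomes 1
p_8 = 10: count[10] becomes 2
Degrees (1 + count): deg[1]=1+1=2, deg[2]=1+0=1, deg[3]=1+0=1, deg[4]=1+1=2, deg[5]=1+3=4, deg[6]=1+1=2, deg[7]=1+0=1, deg[8]=1+0=1, deg[9]=1+0=1, deg[10]=1+2=3

Answer: 2 1 1 2 4 2 1 1 1 3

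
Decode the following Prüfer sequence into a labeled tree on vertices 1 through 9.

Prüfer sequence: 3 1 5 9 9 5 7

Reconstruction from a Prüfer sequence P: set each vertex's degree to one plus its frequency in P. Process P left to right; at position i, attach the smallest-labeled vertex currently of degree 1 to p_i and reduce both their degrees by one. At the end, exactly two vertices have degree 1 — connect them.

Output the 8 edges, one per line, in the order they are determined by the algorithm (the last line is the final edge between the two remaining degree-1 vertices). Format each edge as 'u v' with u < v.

Answer: 2 3
1 3
1 5
4 9
6 9
5 8
5 7
7 9

Derivation:
Initial degrees: {1:2, 2:1, 3:2, 4:1, 5:3, 6:1, 7:2, 8:1, 9:3}
Step 1: smallest deg-1 vertex = 2, p_1 = 3. Add edge {2,3}. Now deg[2]=0, deg[3]=1.
Step 2: smallest deg-1 vertex = 3, p_2 = 1. Add edge {1,3}. Now deg[3]=0, deg[1]=1.
Step 3: smallest deg-1 vertex = 1, p_3 = 5. Add edge {1,5}. Now deg[1]=0, deg[5]=2.
Step 4: smallest deg-1 vertex = 4, p_4 = 9. Add edge {4,9}. Now deg[4]=0, deg[9]=2.
Step 5: smallest deg-1 vertex = 6, p_5 = 9. Add edge {6,9}. Now deg[6]=0, deg[9]=1.
Step 6: smallest deg-1 vertex = 8, p_6 = 5. Add edge {5,8}. Now deg[8]=0, deg[5]=1.
Step 7: smallest deg-1 vertex = 5, p_7 = 7. Add edge {5,7}. Now deg[5]=0, deg[7]=1.
Final: two remaining deg-1 vertices are 7, 9. Add edge {7,9}.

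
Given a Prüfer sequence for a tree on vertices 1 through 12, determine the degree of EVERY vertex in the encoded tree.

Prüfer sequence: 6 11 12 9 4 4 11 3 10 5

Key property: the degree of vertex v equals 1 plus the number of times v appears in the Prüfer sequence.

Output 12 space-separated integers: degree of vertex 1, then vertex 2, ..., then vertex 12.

Answer: 1 1 2 3 2 2 1 1 2 2 3 2

Derivation:
p_1 = 6: count[6] becomes 1
p_2 = 11: count[11] becomes 1
p_3 = 12: count[12] becomes 1
p_4 = 9: count[9] becomes 1
p_5 = 4: count[4] becomes 1
p_6 = 4: count[4] becomes 2
p_7 = 11: count[11] becomes 2
p_8 = 3: count[3] becomes 1
p_9 = 10: count[10] becomes 1
p_10 = 5: count[5] becomes 1
Degrees (1 + count): deg[1]=1+0=1, deg[2]=1+0=1, deg[3]=1+1=2, deg[4]=1+2=3, deg[5]=1+1=2, deg[6]=1+1=2, deg[7]=1+0=1, deg[8]=1+0=1, deg[9]=1+1=2, deg[10]=1+1=2, deg[11]=1+2=3, deg[12]=1+1=2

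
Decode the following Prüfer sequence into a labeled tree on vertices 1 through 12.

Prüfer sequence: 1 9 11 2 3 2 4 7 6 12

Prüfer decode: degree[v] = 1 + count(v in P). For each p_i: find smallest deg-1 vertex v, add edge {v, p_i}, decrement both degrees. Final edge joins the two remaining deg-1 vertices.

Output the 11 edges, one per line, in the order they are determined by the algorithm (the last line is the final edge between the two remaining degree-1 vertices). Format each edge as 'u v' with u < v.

Initial degrees: {1:2, 2:3, 3:2, 4:2, 5:1, 6:2, 7:2, 8:1, 9:2, 10:1, 11:2, 12:2}
Step 1: smallest deg-1 vertex = 5, p_1 = 1. Add edge {1,5}. Now deg[5]=0, deg[1]=1.
Step 2: smallest deg-1 vertex = 1, p_2 = 9. Add edge {1,9}. Now deg[1]=0, deg[9]=1.
Step 3: smallest deg-1 vertex = 8, p_3 = 11. Add edge {8,11}. Now deg[8]=0, deg[11]=1.
Step 4: smallest deg-1 vertex = 9, p_4 = 2. Add edge {2,9}. Now deg[9]=0, deg[2]=2.
Step 5: smallest deg-1 vertex = 10, p_5 = 3. Add edge {3,10}. Now deg[10]=0, deg[3]=1.
Step 6: smallest deg-1 vertex = 3, p_6 = 2. Add edge {2,3}. Now deg[3]=0, deg[2]=1.
Step 7: smallest deg-1 vertex = 2, p_7 = 4. Add edge {2,4}. Now deg[2]=0, deg[4]=1.
Step 8: smallest deg-1 vertex = 4, p_8 = 7. Add edge {4,7}. Now deg[4]=0, deg[7]=1.
Step 9: smallest deg-1 vertex = 7, p_9 = 6. Add edge {6,7}. Now deg[7]=0, deg[6]=1.
Step 10: smallest deg-1 vertex = 6, p_10 = 12. Add edge {6,12}. Now deg[6]=0, deg[12]=1.
Final: two remaining deg-1 vertices are 11, 12. Add edge {11,12}.

Answer: 1 5
1 9
8 11
2 9
3 10
2 3
2 4
4 7
6 7
6 12
11 12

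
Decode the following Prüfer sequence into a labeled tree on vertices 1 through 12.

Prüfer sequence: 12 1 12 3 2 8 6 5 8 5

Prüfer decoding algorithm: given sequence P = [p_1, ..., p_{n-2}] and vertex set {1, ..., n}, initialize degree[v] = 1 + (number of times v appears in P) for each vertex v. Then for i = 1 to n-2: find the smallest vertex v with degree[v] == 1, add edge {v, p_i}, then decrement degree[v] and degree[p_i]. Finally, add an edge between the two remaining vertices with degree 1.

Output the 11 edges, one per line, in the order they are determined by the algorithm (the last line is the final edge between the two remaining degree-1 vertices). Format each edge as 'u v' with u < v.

Initial degrees: {1:2, 2:2, 3:2, 4:1, 5:3, 6:2, 7:1, 8:3, 9:1, 10:1, 11:1, 12:3}
Step 1: smallest deg-1 vertex = 4, p_1 = 12. Add edge {4,12}. Now deg[4]=0, deg[12]=2.
Step 2: smallest deg-1 vertex = 7, p_2 = 1. Add edge {1,7}. Now deg[7]=0, deg[1]=1.
Step 3: smallest deg-1 vertex = 1, p_3 = 12. Add edge {1,12}. Now deg[1]=0, deg[12]=1.
Step 4: smallest deg-1 vertex = 9, p_4 = 3. Add edge {3,9}. Now deg[9]=0, deg[3]=1.
Step 5: smallest deg-1 vertex = 3, p_5 = 2. Add edge {2,3}. Now deg[3]=0, deg[2]=1.
Step 6: smallest deg-1 vertex = 2, p_6 = 8. Add edge {2,8}. Now deg[2]=0, deg[8]=2.
Step 7: smallest deg-1 vertex = 10, p_7 = 6. Add edge {6,10}. Now deg[10]=0, deg[6]=1.
Step 8: smallest deg-1 vertex = 6, p_8 = 5. Add edge {5,6}. Now deg[6]=0, deg[5]=2.
Step 9: smallest deg-1 vertex = 11, p_9 = 8. Add edge {8,11}. Now deg[11]=0, deg[8]=1.
Step 10: smallest deg-1 vertex = 8, p_10 = 5. Add edge {5,8}. Now deg[8]=0, deg[5]=1.
Final: two remaining deg-1 vertices are 5, 12. Add edge {5,12}.

Answer: 4 12
1 7
1 12
3 9
2 3
2 8
6 10
5 6
8 11
5 8
5 12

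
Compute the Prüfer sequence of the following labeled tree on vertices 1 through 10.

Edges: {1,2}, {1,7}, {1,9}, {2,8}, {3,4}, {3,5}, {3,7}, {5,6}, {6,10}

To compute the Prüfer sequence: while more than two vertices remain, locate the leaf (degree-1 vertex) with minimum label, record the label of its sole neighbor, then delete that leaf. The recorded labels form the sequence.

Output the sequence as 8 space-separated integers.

Step 1: leaves = {4,8,9,10}. Remove smallest leaf 4, emit neighbor 3.
Step 2: leaves = {8,9,10}. Remove smallest leaf 8, emit neighbor 2.
Step 3: leaves = {2,9,10}. Remove smallest leaf 2, emit neighbor 1.
Step 4: leaves = {9,10}. Remove smallest leaf 9, emit neighbor 1.
Step 5: leaves = {1,10}. Remove smallest leaf 1, emit neighbor 7.
Step 6: leaves = {7,10}. Remove smallest leaf 7, emit neighbor 3.
Step 7: leaves = {3,10}. Remove smallest leaf 3, emit neighbor 5.
Step 8: leaves = {5,10}. Remove smallest leaf 5, emit neighbor 6.
Done: 2 vertices remain (6, 10). Sequence = [3 2 1 1 7 3 5 6]

Answer: 3 2 1 1 7 3 5 6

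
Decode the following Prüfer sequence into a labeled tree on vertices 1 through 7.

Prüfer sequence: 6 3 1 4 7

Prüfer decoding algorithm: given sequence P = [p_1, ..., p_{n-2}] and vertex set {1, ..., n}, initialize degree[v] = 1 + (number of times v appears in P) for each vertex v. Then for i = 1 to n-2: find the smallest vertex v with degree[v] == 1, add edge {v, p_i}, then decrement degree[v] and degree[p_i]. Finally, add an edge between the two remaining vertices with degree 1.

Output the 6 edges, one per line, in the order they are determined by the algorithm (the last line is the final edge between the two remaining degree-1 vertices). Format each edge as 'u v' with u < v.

Answer: 2 6
3 5
1 3
1 4
4 7
6 7

Derivation:
Initial degrees: {1:2, 2:1, 3:2, 4:2, 5:1, 6:2, 7:2}
Step 1: smallest deg-1 vertex = 2, p_1 = 6. Add edge {2,6}. Now deg[2]=0, deg[6]=1.
Step 2: smallest deg-1 vertex = 5, p_2 = 3. Add edge {3,5}. Now deg[5]=0, deg[3]=1.
Step 3: smallest deg-1 vertex = 3, p_3 = 1. Add edge {1,3}. Now deg[3]=0, deg[1]=1.
Step 4: smallest deg-1 vertex = 1, p_4 = 4. Add edge {1,4}. Now deg[1]=0, deg[4]=1.
Step 5: smallest deg-1 vertex = 4, p_5 = 7. Add edge {4,7}. Now deg[4]=0, deg[7]=1.
Final: two remaining deg-1 vertices are 6, 7. Add edge {6,7}.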